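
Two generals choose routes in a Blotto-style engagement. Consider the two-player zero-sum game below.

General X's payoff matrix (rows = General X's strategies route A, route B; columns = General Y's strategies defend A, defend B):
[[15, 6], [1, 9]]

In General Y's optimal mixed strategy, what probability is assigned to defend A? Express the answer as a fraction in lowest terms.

3/17

Row minima are 6 and 1, so General X's maximin is 6; column maxima are 15 and 9, so General Y's minimax is 9. These differ, so the equilibrium is in mixed strategies.
Let General Y play defend A with probability q. General X is indifferent when 15q + 6(1−q) = q + 9(1−q), giving q = 3/17.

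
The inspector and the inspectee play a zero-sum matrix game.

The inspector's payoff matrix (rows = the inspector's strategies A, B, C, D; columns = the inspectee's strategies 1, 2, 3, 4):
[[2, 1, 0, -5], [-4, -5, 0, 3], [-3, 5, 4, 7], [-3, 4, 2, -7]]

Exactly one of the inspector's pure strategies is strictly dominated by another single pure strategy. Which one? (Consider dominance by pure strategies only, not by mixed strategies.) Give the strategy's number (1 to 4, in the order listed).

Compare B with C: -3 > -4, 5 > -5, 4 > 0, 7 > 3.
So C strictly dominates B for the inspector; B is strictly dominated.

2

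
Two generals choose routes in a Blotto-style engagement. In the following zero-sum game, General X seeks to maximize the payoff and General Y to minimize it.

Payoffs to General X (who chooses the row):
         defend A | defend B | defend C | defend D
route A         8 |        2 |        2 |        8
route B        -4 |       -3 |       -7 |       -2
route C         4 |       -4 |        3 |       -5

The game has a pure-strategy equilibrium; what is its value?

2

Row minima: 2, -7, -5 → General X's maximin is 2.
Column maxima: 8, 2, 3, 8 → General Y's minimax is 2.
They coincide at (route A, defend B), so the value is 2.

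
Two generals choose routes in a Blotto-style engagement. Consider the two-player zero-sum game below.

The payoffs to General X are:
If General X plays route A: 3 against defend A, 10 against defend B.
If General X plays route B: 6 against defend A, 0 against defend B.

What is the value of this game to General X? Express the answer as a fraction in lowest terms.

Row minima are 3 and 0, so General X's maximin is 3; column maxima are 6 and 10, so General Y's minimax is 6. These differ, so the equilibrium is in mixed strategies.
Let General X play route A with probability p. General Y is indifferent when 3p + 6(1−p) = 10p, giving p = 6/13.
Let General Y play defend A with probability q. General X is indifferent when 3q + 10(1−q) = 6q, giving q = 10/13.
The value is 3·(10/13) + (10)·(3/13) = 60/13.

60/13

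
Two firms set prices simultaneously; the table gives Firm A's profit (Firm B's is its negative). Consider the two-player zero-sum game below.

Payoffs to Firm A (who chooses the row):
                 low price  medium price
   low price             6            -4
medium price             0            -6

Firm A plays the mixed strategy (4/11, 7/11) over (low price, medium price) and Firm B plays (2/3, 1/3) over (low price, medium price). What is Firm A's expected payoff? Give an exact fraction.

Against (2/3, 1/3), each row's expected payoff is low price: 8/3; medium price: -2.
Taking the (4/11, 7/11)-weighted average: (4/11)·(8/3) + (7/11)·(-2) = -10/33.

-10/33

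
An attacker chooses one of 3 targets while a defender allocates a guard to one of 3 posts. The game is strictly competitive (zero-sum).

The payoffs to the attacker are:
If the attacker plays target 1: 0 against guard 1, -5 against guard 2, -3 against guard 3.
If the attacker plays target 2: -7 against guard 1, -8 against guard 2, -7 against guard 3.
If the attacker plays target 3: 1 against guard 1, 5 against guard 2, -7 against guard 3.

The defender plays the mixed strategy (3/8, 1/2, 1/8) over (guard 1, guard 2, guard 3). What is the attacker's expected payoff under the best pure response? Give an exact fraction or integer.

2

target 1: (0)·(3/8) + (-5)·(1/2) + (-3)·(1/8) = -23/8.
target 2: (-7)·(3/8) + (-8)·(1/2) + (-7)·(1/8) = -15/2.
target 3: (1)·(3/8) + (5)·(1/2) + (-7)·(1/8) = 2.
The best pure response is target 3 with expected payoff 2.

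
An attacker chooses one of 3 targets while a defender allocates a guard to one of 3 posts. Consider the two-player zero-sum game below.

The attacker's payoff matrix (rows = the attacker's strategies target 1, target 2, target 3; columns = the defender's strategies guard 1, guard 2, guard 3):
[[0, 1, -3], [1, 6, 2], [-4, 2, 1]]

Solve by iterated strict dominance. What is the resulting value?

Column guard 2 is strictly dominated by guard 1 for the defender (0<1, 1<6, -4<2); eliminate guard 2.
Row target 1 is strictly dominated by row target 2 (1>0, 2>-3); eliminate target 1.
Column guard 3 is strictly dominated by guard 1 for the defender (1<2, -4<1); eliminate guard 3.
Row target 3 is strictly dominated by row target 2 (1>-4); eliminate target 3.
Only (target 2, guard 1) remains, with payoff 1.

1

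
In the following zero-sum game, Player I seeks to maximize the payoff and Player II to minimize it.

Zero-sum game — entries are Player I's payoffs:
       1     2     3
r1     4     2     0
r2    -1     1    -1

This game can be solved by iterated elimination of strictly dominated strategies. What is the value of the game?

Row r2 is strictly dominated by row r1 (4>-1, 2>1, 0>-1); eliminate r2.
Column 2 is strictly dominated by 3 for Player II (0<2); eliminate 2.
Column 1 is strictly dominated by 3 for Player II (0<4); eliminate 1.
Only (r1, 3) remains, with payoff 0.

0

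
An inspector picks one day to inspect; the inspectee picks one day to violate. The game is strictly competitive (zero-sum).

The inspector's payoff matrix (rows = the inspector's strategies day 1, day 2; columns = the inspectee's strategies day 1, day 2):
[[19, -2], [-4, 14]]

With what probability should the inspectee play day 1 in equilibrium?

16/39

Row minima are -2 and -4, so the inspector's maximin is -2; column maxima are 19 and 14, so the inspectee's minimax is 14. These differ, so the equilibrium is in mixed strategies.
Let the inspectee play day 1 with probability q. The inspector is indifferent when 19q − 2(1−q) = −4q + 14(1−q), giving q = 16/39.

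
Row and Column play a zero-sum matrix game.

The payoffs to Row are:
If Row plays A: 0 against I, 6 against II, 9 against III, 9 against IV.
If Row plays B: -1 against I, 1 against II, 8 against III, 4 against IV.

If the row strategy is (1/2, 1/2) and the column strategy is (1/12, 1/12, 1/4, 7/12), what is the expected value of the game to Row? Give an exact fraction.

37/6

Against (1/12, 1/12, 1/4, 7/12), each row's expected payoff is A: 8; B: 13/3.
Taking the (1/2, 1/2)-weighted average: (1/2)·(8) + (1/2)·(13/3) = 37/6.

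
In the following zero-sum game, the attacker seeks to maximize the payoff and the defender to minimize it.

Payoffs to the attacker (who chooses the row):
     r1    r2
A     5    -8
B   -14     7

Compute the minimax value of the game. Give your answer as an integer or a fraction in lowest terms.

Row minima are -8 and -14, so the attacker's maximin is -8; column maxima are 5 and 7, so the defender's minimax is 5. These differ, so the equilibrium is in mixed strategies.
Let the attacker play A with probability p. The defender is indifferent when 5p − 14(1−p) = −8p + 7(1−p), giving p = 21/34.
Let the defender play r1 with probability q. The attacker is indifferent when 5q − 8(1−q) = −14q + 7(1−q), giving q = 15/34.
The value is 5·(15/34) + (-8)·(19/34) = -77/34.

-77/34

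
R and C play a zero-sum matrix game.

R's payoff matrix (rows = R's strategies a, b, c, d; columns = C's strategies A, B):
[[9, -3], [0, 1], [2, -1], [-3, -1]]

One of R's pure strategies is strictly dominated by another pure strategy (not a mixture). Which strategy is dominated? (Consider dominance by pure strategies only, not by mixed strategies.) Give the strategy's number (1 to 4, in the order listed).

4

Compare d with b: 0 > -3, 1 > -1.
So b strictly dominates d for R; d is strictly dominated.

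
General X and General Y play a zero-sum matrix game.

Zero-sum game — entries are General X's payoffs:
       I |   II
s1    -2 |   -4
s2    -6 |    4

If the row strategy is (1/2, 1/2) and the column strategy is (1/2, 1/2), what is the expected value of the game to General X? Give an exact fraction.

-2

Against (1/2, 1/2), each row's expected payoff is s1: -3; s2: -1.
Taking the (1/2, 1/2)-weighted average: (1/2)·(-3) + (1/2)·(-1) = -2.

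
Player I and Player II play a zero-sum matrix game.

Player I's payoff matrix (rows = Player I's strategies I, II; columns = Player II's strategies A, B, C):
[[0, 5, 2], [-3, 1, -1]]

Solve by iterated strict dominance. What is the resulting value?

Row II is strictly dominated by row I (0>-3, 5>1, 2>-1); eliminate II.
Column C is strictly dominated by A for Player II (0<2); eliminate C.
Column B is strictly dominated by A for Player II (0<5); eliminate B.
Only (I, A) remains, with payoff 0.

0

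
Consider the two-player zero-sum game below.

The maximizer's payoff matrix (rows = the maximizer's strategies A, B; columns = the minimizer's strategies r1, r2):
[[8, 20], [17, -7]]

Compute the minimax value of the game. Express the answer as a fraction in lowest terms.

11

Row minima are 8 and -7, so the maximizer's maximin is 8; column maxima are 17 and 20, so the minimizer's minimax is 17. These differ, so the equilibrium is in mixed strategies.
Let the maximizer play A with probability p. The minimizer is indifferent when 8p + 17(1−p) = 20p − 7(1−p), giving p = 2/3.
Let the minimizer play r1 with probability q. The maximizer is indifferent when 8q + 20(1−q) = 17q − 7(1−q), giving q = 3/4.
The value is 8·(3/4) + (20)·(1/4) = 11.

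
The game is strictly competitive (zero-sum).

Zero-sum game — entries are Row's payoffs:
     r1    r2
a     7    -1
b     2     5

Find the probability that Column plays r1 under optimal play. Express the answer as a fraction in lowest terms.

Row minima are -1 and 2, so Row's maximin is 2; column maxima are 7 and 5, so Column's minimax is 5. These differ, so the equilibrium is in mixed strategies.
Let Column play r1 with probability q. Row is indifferent when 7q − (1−q) = 2q + 5(1−q), giving q = 6/11.

6/11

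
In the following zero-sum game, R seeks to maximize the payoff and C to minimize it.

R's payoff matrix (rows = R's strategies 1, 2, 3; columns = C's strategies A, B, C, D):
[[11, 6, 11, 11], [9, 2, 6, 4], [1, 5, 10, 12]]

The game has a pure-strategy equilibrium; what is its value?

Row minima: 6, 2, 1 → R's maximin is 6.
Column maxima: 11, 6, 11, 12 → C's minimax is 6.
They coincide at (1, B), so the value is 6.

6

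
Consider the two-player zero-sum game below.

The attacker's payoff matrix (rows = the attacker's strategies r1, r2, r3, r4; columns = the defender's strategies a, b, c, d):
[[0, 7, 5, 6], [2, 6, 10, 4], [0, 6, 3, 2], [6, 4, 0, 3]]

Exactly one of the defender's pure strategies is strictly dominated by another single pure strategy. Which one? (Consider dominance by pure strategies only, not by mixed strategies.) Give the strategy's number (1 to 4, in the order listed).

2

The defender prefers columns that give the attacker less. Compare b with d: 6 < 7, 4 < 6, 2 < 6, 3 < 4.
So d strictly dominates b for the defender; b is strictly dominated.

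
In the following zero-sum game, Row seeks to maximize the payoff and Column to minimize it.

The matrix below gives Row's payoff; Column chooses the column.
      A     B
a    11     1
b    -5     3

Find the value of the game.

Row minima are 1 and -5, so Row's maximin is 1; column maxima are 11 and 3, so Column's minimax is 3. These differ, so the equilibrium is in mixed strategies.
Let Row play a with probability p. Column is indifferent when 11p − 5(1−p) = p + 3(1−p), giving p = 4/9.
Let Column play A with probability q. Row is indifferent when 11q + (1−q) = −5q + 3(1−q), giving q = 1/9.
The value is 11·(1/9) + (1)·(8/9) = 19/9.

19/9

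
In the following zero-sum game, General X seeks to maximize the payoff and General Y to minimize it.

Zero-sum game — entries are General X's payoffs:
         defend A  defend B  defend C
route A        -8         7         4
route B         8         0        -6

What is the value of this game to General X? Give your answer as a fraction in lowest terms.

Column defend B is strictly dominated by defend C for General Y (it gives General X more in every row).
The remaining 2×2 game on (route A, route B) × (defend A, defend C) has no saddle point. Let General X play route A with probability p; indifference gives −8p + 8(1−p) = 4p − 6(1−p), so p = 7/13.
Similarly General Y's optimal q on defend A is 5/13, and the value is -8·(5/13) + (4)·(8/13) = -8/13.

-8/13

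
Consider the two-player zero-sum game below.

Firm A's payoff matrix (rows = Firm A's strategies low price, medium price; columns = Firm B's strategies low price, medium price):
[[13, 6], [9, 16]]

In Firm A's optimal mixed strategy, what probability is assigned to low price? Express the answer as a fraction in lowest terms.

1/2

Row minima are 6 and 9, so Firm A's maximin is 9; column maxima are 13 and 16, so Firm B's minimax is 13. These differ, so the equilibrium is in mixed strategies.
Let Firm A play low price with probability p. Firm B is indifferent when 13p + 9(1−p) = 6p + 16(1−p), giving p = 1/2.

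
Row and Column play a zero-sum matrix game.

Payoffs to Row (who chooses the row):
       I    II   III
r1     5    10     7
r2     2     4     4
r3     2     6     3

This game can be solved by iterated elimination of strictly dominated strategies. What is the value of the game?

5

Column III is strictly dominated by I for Column (5<7, 2<4, 2<3); eliminate III.
Column II is strictly dominated by I for Column (5<10, 2<4, 2<6); eliminate II.
Row r3 is strictly dominated by row r1 (5>2); eliminate r3.
Row r2 is strictly dominated by row r1 (5>2); eliminate r2.
Only (r1, I) remains, with payoff 5.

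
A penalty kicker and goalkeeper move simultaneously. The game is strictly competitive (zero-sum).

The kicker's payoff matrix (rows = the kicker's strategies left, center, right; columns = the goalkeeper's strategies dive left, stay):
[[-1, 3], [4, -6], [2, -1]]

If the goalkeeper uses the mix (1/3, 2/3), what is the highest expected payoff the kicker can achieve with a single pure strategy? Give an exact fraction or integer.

left: (-1)·(1/3) + (3)·(2/3) = 5/3.
center: (4)·(1/3) + (-6)·(2/3) = -8/3.
right: (2)·(1/3) + (-1)·(2/3) = 0.
The best pure response is left with expected payoff 5/3.

5/3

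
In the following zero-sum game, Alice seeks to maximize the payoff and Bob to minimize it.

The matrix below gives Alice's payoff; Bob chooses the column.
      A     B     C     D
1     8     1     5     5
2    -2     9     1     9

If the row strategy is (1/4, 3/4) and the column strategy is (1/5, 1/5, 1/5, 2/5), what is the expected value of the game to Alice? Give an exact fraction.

Against (1/5, 1/5, 1/5, 2/5), each row's expected payoff is 1: 24/5; 2: 26/5.
Taking the (1/4, 3/4)-weighted average: (1/4)·(24/5) + (3/4)·(26/5) = 51/10.

51/10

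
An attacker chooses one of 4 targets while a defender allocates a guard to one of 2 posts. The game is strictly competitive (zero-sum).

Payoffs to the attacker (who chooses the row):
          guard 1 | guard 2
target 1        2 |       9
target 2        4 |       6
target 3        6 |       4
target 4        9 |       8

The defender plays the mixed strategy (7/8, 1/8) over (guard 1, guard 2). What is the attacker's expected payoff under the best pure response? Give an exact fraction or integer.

71/8

target 1: (2)·(7/8) + (9)·(1/8) = 23/8.
target 2: (4)·(7/8) + (6)·(1/8) = 17/4.
target 3: (6)·(7/8) + (4)·(1/8) = 23/4.
target 4: (9)·(7/8) + (8)·(1/8) = 71/8.
The best pure response is target 4 with expected payoff 71/8.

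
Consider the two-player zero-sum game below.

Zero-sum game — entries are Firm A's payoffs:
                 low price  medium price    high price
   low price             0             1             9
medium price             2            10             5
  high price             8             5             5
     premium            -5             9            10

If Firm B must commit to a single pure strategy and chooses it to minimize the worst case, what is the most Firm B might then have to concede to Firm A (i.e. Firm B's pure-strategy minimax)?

8

The worst case (largest entry) in each column is low price: 8, medium price: 10, high price: 10.
The best (smallest) of these is 8.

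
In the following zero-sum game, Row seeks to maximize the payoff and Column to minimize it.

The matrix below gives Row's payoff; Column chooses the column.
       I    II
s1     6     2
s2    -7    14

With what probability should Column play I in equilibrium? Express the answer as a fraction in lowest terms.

Row minima are 2 and -7, so Row's maximin is 2; column maxima are 6 and 14, so Column's minimax is 6. These differ, so the equilibrium is in mixed strategies.
Let Column play I with probability q. Row is indifferent when 6q + 2(1−q) = −7q + 14(1−q), giving q = 12/25.

12/25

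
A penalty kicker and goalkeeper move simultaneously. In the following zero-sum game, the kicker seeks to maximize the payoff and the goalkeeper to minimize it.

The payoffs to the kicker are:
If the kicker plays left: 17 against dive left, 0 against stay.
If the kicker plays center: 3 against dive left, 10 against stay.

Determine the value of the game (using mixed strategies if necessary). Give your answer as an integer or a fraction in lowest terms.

Row minima are 0 and 3, so the kicker's maximin is 3; column maxima are 17 and 10, so the goalkeeper's minimax is 10. These differ, so the equilibrium is in mixed strategies.
Let the kicker play left with probability p. The goalkeeper is indifferent when 17p + 3(1−p) = 10(1−p), giving p = 7/24.
Let the goalkeeper play dive left with probability q. The kicker is indifferent when 17q = 3q + 10(1−q), giving q = 5/12.
The value is 17·(5/12) + (0)·(7/12) = 85/12.

85/12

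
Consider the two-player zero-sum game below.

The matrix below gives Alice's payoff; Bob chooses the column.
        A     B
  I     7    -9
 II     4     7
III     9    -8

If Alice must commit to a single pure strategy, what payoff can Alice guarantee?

The worst-case payoff for each row is I: -9, II: 4, III: -8.
The best of these is 4.

4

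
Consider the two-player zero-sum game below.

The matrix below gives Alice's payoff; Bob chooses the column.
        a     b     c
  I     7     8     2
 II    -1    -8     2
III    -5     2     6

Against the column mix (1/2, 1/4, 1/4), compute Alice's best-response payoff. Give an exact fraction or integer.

6

I: (7)·(1/2) + (8)·(1/4) + (2)·(1/4) = 6.
II: (-1)·(1/2) + (-8)·(1/4) + (2)·(1/4) = -2.
III: (-5)·(1/2) + (2)·(1/4) + (6)·(1/4) = -1/2.
The best pure response is I with expected payoff 6.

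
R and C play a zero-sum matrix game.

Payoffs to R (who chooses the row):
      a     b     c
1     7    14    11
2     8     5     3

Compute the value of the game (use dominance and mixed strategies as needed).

67/9

Column b is strictly dominated by c for C (it gives R more in every row).
The remaining 2×2 game on (1, 2) × (a, c) has no saddle point. Let R play 1 with probability p; indifference gives 7p + 8(1−p) = 11p + 3(1−p), so p = 5/9.
Similarly C's optimal q on a is 8/9, and the value is 7·(8/9) + (11)·(1/9) = 67/9.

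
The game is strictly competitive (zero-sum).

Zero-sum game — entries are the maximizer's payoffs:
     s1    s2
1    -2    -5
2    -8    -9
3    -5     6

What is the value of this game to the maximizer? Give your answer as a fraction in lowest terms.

-37/14

Row 2 is strictly dominated by row 1, so the maximizer never plays it.
The remaining 2×2 game on (1, 3) × (s1, s2) has no saddle point. Let the maximizer play 1 with probability p; indifference gives −2p − 5(1−p) = −5p + 6(1−p), so p = 11/14.
Similarly the minimizer's optimal q on s1 is 11/14, and the value is -2·(11/14) + (-5)·(3/14) = -37/14.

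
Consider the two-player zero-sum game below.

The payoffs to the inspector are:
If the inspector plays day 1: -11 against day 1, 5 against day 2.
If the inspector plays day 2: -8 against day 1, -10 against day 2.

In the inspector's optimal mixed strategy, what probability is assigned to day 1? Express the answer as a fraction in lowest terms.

Row minima are -11 and -10, so the inspector's maximin is -10; column maxima are -8 and 5, so the inspectee's minimax is -8. These differ, so the equilibrium is in mixed strategies.
Let the inspector play day 1 with probability p. The inspectee is indifferent when −11p − 8(1−p) = 5p − 10(1−p), giving p = 1/9.

1/9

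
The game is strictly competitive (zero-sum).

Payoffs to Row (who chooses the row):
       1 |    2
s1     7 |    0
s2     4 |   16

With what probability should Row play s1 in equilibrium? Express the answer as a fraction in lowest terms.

Row minima are 0 and 4, so Row's maximin is 4; column maxima are 7 and 16, so Column's minimax is 7. These differ, so the equilibrium is in mixed strategies.
Let Row play s1 with probability p. Column is indifferent when 7p + 4(1−p) = 16(1−p), giving p = 12/19.

12/19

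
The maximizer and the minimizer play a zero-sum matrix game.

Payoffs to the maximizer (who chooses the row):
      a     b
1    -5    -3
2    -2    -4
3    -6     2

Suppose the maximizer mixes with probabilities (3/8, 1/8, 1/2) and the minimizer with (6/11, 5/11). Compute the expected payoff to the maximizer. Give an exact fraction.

-271/88

Against (6/11, 5/11), each row's expected payoff is 1: -45/11; 2: -32/11; 3: -26/11.
Taking the (3/8, 1/8, 1/2)-weighted average: (3/8)·(-45/11) + (1/8)·(-32/11) + (1/2)·(-26/11) = -271/88.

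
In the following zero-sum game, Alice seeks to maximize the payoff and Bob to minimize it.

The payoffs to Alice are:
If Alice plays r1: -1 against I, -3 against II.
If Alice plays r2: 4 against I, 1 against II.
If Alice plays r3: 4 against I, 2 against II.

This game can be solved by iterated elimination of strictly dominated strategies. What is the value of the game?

Row r1 is strictly dominated by row r2 (4>-1, 1>-3); eliminate r1.
Column I is strictly dominated by II for Bob (1<4, 2<4); eliminate I.
Row r2 is strictly dominated by row r3 (2>1); eliminate r2.
Only (r3, II) remains, with payoff 2.

2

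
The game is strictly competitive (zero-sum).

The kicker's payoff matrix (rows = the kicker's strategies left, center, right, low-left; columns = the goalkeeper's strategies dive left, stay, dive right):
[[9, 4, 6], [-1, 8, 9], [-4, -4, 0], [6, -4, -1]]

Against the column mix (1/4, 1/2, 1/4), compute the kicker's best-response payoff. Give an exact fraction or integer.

6

left: (9)·(1/4) + (4)·(1/2) + (6)·(1/4) = 23/4.
center: (-1)·(1/4) + (8)·(1/2) + (9)·(1/4) = 6.
right: (-4)·(1/4) + (-4)·(1/2) + (0)·(1/4) = -3.
low-left: (6)·(1/4) + (-4)·(1/2) + (-1)·(1/4) = -3/4.
The best pure response is center with expected payoff 6.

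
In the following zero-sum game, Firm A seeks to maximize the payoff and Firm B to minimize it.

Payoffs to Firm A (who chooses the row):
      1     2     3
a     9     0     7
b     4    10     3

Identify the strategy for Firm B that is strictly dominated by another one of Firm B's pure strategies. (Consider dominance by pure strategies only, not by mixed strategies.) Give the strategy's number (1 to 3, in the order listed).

1

Firm B prefers columns that give Firm A less. Compare 1 with 3: 7 < 9, 3 < 4.
So 3 strictly dominates 1 for Firm B; 1 is strictly dominated.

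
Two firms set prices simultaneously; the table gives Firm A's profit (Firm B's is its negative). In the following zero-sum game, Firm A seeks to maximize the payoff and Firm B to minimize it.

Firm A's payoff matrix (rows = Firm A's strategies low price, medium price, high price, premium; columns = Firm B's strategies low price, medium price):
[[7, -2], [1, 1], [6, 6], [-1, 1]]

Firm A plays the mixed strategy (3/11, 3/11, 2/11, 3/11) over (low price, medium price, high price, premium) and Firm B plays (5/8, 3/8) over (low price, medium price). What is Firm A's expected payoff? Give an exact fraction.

Against (5/8, 3/8), each row's expected payoff is low price: 29/8; medium price: 1; high price: 6; premium: -1/4.
Taking the (3/11, 3/11, 2/11, 3/11)-weighted average: (3/11)·(29/8) + (3/11)·(1) + (2/11)·(6) + (3/11)·(-1/4) = 201/88.

201/88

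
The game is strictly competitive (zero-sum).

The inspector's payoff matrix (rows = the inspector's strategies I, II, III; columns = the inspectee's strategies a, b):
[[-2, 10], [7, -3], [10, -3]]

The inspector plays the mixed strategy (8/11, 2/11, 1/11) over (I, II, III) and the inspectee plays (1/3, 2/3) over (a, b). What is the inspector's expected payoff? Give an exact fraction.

50/11

Against (1/3, 2/3), each row's expected payoff is I: 6; II: 1/3; III: 4/3.
Taking the (8/11, 2/11, 1/11)-weighted average: (8/11)·(6) + (2/11)·(1/3) + (1/11)·(4/3) = 50/11.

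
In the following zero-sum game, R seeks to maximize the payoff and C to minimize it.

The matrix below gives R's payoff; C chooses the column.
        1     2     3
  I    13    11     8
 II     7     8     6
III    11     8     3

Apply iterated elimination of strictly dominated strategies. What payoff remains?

8

Column 2 is strictly dominated by 3 for C (8<11, 6<8, 3<8); eliminate 2.
Column 1 is strictly dominated by 3 for C (8<13, 6<7, 3<11); eliminate 1.
Row II is strictly dominated by row I (8>6); eliminate II.
Row III is strictly dominated by row I (8>3); eliminate III.
Only (I, 3) remains, with payoff 8.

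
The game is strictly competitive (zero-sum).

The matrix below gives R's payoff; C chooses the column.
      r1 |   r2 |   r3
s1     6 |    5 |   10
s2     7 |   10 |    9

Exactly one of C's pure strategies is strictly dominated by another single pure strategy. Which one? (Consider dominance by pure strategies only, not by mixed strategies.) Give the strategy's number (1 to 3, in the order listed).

C prefers columns that give R less. Compare r3 with r1: 6 < 10, 7 < 9.
So r1 strictly dominates r3 for C; r3 is strictly dominated.

3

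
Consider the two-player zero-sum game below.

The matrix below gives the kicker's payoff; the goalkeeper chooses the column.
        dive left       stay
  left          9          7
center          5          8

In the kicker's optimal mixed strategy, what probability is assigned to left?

3/5

Row minima are 7 and 5, so the kicker's maximin is 7; column maxima are 9 and 8, so the goalkeeper's minimax is 8. These differ, so the equilibrium is in mixed strategies.
Let the kicker play left with probability p. The goalkeeper is indifferent when 9p + 5(1−p) = 7p + 8(1−p), giving p = 3/5.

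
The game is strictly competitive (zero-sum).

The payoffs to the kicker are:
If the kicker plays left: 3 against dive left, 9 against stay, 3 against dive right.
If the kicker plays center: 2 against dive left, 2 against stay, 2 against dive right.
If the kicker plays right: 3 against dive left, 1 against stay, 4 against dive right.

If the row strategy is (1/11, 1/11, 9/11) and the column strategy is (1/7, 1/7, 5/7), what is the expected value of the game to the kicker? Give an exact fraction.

Against (1/7, 1/7, 5/7), each row's expected payoff is left: 27/7; center: 2; right: 24/7.
Taking the (1/11, 1/11, 9/11)-weighted average: (1/11)·(27/7) + (1/11)·(2) + (9/11)·(24/7) = 257/77.

257/77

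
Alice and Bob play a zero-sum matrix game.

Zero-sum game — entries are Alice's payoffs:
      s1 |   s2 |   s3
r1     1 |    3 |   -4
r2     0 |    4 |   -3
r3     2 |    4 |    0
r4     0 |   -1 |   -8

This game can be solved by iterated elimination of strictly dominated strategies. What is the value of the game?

0

Column s2 is strictly dominated by s3 for Bob (-4<3, -3<4, 0<4, -8<-1); eliminate s2.
Column s1 is strictly dominated by s3 for Bob (-4<1, -3<0, 0<2, -8<0); eliminate s1.
Row r2 is strictly dominated by row r3 (0>-3); eliminate r2.
Row r1 is strictly dominated by row r3 (0>-4); eliminate r1.
Row r4 is strictly dominated by row r3 (0>-8); eliminate r4.
Only (r3, s3) remains, with payoff 0.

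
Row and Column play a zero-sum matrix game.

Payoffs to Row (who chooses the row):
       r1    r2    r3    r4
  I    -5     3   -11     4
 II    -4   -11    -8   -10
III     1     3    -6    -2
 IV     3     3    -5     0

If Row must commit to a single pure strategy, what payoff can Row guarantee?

-5

The worst-case payoff for each row is I: -11, II: -11, III: -6, IV: -5.
The best of these is -5.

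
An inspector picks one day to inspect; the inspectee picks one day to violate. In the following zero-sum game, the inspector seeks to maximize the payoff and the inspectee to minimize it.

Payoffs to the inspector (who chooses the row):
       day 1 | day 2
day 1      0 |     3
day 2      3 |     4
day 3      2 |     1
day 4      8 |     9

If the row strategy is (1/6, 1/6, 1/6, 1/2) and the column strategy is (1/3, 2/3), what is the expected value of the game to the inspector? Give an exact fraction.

11/2

Against (1/3, 2/3), each row's expected payoff is day 1: 2; day 2: 11/3; day 3: 4/3; day 4: 26/3.
Taking the (1/6, 1/6, 1/6, 1/2)-weighted average: (1/6)·(2) + (1/6)·(11/3) + (1/6)·(4/3) + (1/2)·(26/3) = 11/2.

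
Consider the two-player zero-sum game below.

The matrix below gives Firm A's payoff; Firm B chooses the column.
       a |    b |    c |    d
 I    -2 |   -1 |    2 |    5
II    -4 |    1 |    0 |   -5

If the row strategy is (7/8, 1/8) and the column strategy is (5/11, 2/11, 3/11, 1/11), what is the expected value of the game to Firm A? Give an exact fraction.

-15/44

Against (5/11, 2/11, 3/11, 1/11), each row's expected payoff is I: -1/11; II: -23/11.
Taking the (7/8, 1/8)-weighted average: (7/8)·(-1/11) + (1/8)·(-23/11) = -15/44.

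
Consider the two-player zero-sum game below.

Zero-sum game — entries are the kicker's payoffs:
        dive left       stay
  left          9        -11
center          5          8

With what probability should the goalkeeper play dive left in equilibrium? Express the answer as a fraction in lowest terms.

Row minima are -11 and 5, so the kicker's maximin is 5; column maxima are 9 and 8, so the goalkeeper's minimax is 8. These differ, so the equilibrium is in mixed strategies.
Let the goalkeeper play dive left with probability q. The kicker is indifferent when 9q − 11(1−q) = 5q + 8(1−q), giving q = 19/23.

19/23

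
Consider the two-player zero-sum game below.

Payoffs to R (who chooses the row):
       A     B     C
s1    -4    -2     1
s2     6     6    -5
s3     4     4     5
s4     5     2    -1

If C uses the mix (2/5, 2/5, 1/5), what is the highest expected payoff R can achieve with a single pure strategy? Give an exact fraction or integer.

21/5

s1: (-4)·(2/5) + (-2)·(2/5) + (1)·(1/5) = -11/5.
s2: (6)·(2/5) + (6)·(2/5) + (-5)·(1/5) = 19/5.
s3: (4)·(2/5) + (4)·(2/5) + (5)·(1/5) = 21/5.
s4: (5)·(2/5) + (2)·(2/5) + (-1)·(1/5) = 13/5.
The best pure response is s3 with expected payoff 21/5.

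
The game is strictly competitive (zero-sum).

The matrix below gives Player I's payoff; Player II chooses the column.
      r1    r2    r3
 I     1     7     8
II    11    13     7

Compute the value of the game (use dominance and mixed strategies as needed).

81/11

Column r2 is strictly dominated by r1 for Player II (it gives Player I more in every row).
The remaining 2×2 game on (I, II) × (r1, r3) has no saddle point. Let Player I play I with probability p; indifference gives p + 11(1−p) = 8p + 7(1−p), so p = 4/11.
Similarly Player II's optimal q on r1 is 1/11, and the value is 1·(1/11) + (8)·(10/11) = 81/11.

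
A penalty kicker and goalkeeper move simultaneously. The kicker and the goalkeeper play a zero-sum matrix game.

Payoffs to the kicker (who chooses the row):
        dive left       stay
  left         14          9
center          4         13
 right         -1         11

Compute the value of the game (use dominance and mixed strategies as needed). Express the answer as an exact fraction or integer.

73/7

Row right is strictly dominated by row center, so the kicker never plays it.
The remaining 2×2 game on (left, center) × (dive left, stay) has no saddle point. Let the kicker play left with probability p; indifference gives 14p + 4(1−p) = 9p + 13(1−p), so p = 9/14.
Similarly the goalkeeper's optimal q on dive left is 2/7, and the value is 14·(2/7) + (9)·(5/7) = 73/7.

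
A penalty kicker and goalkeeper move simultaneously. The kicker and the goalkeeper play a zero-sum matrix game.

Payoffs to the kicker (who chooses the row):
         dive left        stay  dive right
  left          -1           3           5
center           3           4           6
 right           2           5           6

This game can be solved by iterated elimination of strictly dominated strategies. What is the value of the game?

3

Row left is strictly dominated by row center (3>-1, 4>3, 6>5); eliminate left.
Column dive right is strictly dominated by dive left for the goalkeeper (3<6, 2<6); eliminate dive right.
Column stay is strictly dominated by dive left for the goalkeeper (3<4, 2<5); eliminate stay.
Row right is strictly dominated by row center (3>2); eliminate right.
Only (center, dive left) remains, with payoff 3.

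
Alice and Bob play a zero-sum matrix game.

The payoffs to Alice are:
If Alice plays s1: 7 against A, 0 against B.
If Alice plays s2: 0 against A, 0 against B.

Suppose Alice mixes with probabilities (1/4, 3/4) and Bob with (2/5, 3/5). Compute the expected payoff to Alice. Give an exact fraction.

7/10

Against (2/5, 3/5), each row's expected payoff is s1: 14/5; s2: 0.
Taking the (1/4, 3/4)-weighted average: (1/4)·(14/5) + (3/4)·(0) = 7/10.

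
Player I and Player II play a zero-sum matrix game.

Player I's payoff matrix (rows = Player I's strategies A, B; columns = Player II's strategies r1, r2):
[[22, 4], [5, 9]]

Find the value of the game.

89/11

Row minima are 4 and 5, so Player I's maximin is 5; column maxima are 22 and 9, so Player II's minimax is 9. These differ, so the equilibrium is in mixed strategies.
Let Player I play A with probability p. Player II is indifferent when 22p + 5(1−p) = 4p + 9(1−p), giving p = 2/11.
Let Player II play r1 with probability q. Player I is indifferent when 22q + 4(1−q) = 5q + 9(1−q), giving q = 5/22.
The value is 22·(5/22) + (4)·(17/22) = 89/11.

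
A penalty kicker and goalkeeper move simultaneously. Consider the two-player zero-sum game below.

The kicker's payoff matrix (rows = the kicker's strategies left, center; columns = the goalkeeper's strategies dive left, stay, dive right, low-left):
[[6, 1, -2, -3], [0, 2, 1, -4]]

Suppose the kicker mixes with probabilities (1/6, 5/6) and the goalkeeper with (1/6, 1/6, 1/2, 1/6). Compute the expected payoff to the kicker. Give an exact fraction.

Against (1/6, 1/6, 1/2, 1/6), each row's expected payoff is left: -1/3; center: 1/6.
Taking the (1/6, 5/6)-weighted average: (1/6)·(-1/3) + (5/6)·(1/6) = 1/12.

1/12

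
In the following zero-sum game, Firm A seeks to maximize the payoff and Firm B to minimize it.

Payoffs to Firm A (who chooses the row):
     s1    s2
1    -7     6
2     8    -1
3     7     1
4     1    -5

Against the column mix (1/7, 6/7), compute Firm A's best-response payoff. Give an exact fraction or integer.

1: (-7)·(1/7) + (6)·(6/7) = 29/7.
2: (8)·(1/7) + (-1)·(6/7) = 2/7.
3: (7)·(1/7) + (1)·(6/7) = 13/7.
4: (1)·(1/7) + (-5)·(6/7) = -29/7.
The best pure response is 1 with expected payoff 29/7.

29/7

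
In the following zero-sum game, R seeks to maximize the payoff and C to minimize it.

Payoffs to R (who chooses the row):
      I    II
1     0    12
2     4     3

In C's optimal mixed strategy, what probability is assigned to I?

9/13

Row minima are 0 and 3, so R's maximin is 3; column maxima are 4 and 12, so C's minimax is 4. These differ, so the equilibrium is in mixed strategies.
Let C play I with probability q. R is indifferent when 12(1−q) = 4q + 3(1−q), giving q = 9/13.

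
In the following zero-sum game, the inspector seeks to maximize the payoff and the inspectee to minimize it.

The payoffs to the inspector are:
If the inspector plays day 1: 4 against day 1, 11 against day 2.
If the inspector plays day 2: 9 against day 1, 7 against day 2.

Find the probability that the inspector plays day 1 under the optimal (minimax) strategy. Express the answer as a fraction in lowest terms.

Row minima are 4 and 7, so the inspector's maximin is 7; column maxima are 9 and 11, so the inspectee's minimax is 9. These differ, so the equilibrium is in mixed strategies.
Let the inspector play day 1 with probability p. The inspectee is indifferent when 4p + 9(1−p) = 11p + 7(1−p), giving p = 2/9.

2/9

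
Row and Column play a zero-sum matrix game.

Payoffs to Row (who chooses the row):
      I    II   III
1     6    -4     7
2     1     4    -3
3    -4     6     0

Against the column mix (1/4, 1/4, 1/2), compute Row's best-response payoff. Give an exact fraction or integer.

1: (6)·(1/4) + (-4)·(1/4) + (7)·(1/2) = 4.
2: (1)·(1/4) + (4)·(1/4) + (-3)·(1/2) = -1/4.
3: (-4)·(1/4) + (6)·(1/4) + (0)·(1/2) = 1/2.
The best pure response is 1 with expected payoff 4.

4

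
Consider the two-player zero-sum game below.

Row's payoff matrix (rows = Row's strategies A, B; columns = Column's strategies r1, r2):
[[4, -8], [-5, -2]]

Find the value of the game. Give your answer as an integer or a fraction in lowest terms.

-16/5

Row minima are -8 and -5, so Row's maximin is -5; column maxima are 4 and -2, so Column's minimax is -2. These differ, so the equilibrium is in mixed strategies.
Let Row play A with probability p. Column is indifferent when 4p − 5(1−p) = −8p − 2(1−p), giving p = 1/5.
Let Column play r1 with probability q. Row is indifferent when 4q − 8(1−q) = −5q − 2(1−q), giving q = 2/5.
The value is 4·(2/5) + (-8)·(3/5) = -16/5.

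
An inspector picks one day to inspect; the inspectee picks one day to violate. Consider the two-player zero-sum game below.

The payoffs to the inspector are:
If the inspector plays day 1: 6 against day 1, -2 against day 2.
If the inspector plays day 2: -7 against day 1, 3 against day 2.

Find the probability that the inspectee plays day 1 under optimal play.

5/18

Row minima are -2 and -7, so the inspector's maximin is -2; column maxima are 6 and 3, so the inspectee's minimax is 3. These differ, so the equilibrium is in mixed strategies.
Let the inspectee play day 1 with probability q. The inspector is indifferent when 6q − 2(1−q) = −7q + 3(1−q), giving q = 5/18.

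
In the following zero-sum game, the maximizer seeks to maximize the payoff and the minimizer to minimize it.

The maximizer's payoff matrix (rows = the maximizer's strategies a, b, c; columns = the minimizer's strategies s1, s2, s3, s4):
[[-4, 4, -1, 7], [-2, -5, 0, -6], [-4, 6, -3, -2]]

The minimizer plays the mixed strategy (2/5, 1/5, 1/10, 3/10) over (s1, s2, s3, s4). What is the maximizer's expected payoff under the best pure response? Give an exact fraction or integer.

6/5

a: (-4)·(2/5) + (4)·(1/5) + (-1)·(1/10) + (7)·(3/10) = 6/5.
b: (-2)·(2/5) + (-5)·(1/5) + (0)·(1/10) + (-6)·(3/10) = -18/5.
c: (-4)·(2/5) + (6)·(1/5) + (-3)·(1/10) + (-2)·(3/10) = -13/10.
The best pure response is a with expected payoff 6/5.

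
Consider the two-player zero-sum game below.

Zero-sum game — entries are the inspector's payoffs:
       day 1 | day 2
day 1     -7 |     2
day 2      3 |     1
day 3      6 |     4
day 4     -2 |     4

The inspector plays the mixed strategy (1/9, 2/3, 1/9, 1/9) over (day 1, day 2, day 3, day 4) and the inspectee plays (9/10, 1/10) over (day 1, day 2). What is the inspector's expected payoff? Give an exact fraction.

151/90

Against (9/10, 1/10), each row's expected payoff is day 1: -61/10; day 2: 14/5; day 3: 29/5; day 4: -7/5.
Taking the (1/9, 2/3, 1/9, 1/9)-weighted average: (1/9)·(-61/10) + (2/3)·(14/5) + (1/9)·(29/5) + (1/9)·(-7/5) = 151/90.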